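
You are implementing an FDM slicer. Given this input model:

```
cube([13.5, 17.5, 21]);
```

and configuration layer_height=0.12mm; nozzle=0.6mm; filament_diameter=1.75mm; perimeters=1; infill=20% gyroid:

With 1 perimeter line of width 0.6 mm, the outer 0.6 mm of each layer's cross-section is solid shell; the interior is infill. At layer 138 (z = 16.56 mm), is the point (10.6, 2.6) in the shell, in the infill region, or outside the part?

infill

At z = 16.56 mm: the cube is present — its section is the full 13.5×17.5 rectangle. Overall, the cross-section is a single solid region. The nearest boundary edge runs (0.00, 0.00)→(13.50, 0.00); distance from the point to it = 2.60 mm. The point is inside the cross-section and 2.60 mm from the nearest boundary — more than the 0.6 mm shell width (1 × 0.6), so it's in the infill interior.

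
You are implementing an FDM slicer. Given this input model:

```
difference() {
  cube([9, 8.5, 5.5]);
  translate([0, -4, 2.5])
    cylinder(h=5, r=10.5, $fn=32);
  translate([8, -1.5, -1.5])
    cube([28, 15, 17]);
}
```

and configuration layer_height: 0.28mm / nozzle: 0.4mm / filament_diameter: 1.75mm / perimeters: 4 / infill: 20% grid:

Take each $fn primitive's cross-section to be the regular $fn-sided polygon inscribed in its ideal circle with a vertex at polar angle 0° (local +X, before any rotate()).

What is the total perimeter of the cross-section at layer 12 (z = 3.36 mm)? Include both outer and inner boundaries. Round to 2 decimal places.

At z = 3.36 mm: the cube is present — its section is the full 9×8.5 rectangle (perimeter 35.00 mm); the r=10.5 cylinder at (0, -4) gives a regular 32-gon of circumradius 10.5 (constant along its height) (perimeter = 2·32·10.500·sin(180°/32) = 65.87 mm); the cube at (8, -1.5) (footprint 28×15) is included at this height (perimeter 86.00 mm); After the difference (first − rest): starting from the 9×8.5 cube, the r=10.5 cylinder at (0, -4) partially overlaps it — only the 44.74 mm² overlap (of its 344.14 mm²) is removed, clipping the outline; the 28×15 cube at (8, -1.5) partially overlaps it — only the 6.41 mm² overlap (of its 420.00 mm²) is removed, clipping the outline — boundary = 24.92 mm. Overall, the cross-section is a single solid region. Total boundary length (outer) = 24.92 mm.

24.92 mm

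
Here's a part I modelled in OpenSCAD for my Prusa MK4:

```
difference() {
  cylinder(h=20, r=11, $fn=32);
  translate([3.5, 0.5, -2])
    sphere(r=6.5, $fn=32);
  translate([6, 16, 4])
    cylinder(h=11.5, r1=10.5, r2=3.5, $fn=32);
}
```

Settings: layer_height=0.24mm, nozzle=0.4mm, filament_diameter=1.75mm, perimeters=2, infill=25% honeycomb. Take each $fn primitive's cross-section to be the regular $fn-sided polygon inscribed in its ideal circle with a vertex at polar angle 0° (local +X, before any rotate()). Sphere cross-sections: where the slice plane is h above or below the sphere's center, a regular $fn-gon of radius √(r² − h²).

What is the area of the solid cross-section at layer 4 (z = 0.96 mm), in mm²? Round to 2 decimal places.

273.16 mm²

At z = 0.96 mm: the cylinder: section is a regular 32-gon, circumradius r=11 (area = (32/2)·11.000²·sin(360°/32) = 377.69 mm²); the sphere at (3.5, 0.5): section is a regular 32-gon, circumradius = √(r²−h²) = √(6.5²−2.96²) = 5.787 (area = (32/2)·5.787²·sin(360°/32) = 104.53 mm²); the cone at (6, 16) is not intersected at this z (z outside [4, 15.5]); After the difference (first − rest): starting from the r=11 cylinder (377.69 mm²), the r=6.5 sphere at (3.5, 0.5) lies wholly inside it (removes its full 104.53 mm² and its 36.30 mm outline becomes a hole wall) — area = 273.16 mm². Overall, the cross-section is one region with 1 hole. Net area = 273.16 mm².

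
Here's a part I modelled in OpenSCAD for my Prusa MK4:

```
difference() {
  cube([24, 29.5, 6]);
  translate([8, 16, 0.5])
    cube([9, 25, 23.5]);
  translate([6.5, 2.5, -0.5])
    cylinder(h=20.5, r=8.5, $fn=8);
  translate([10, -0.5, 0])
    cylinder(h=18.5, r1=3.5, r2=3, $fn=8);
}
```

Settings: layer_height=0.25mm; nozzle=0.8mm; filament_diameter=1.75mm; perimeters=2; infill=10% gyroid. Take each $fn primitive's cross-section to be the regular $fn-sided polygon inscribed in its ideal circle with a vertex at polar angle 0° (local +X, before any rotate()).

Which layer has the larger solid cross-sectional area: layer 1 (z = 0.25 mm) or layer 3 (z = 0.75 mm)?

Layer 1 (z = 0.25): the cube is present — its section is the full 24×29.5 rectangle (area 708.00 mm²); the cube at (8, 16) is not intersected at this z (z outside [0.5, 24]); the r=8.5 cylinder at (6.5, 2.5) contributes a regular 8-gon of circumradius 8.5 (area = (8/2)·8.500²·sin(360°/8) = 204.35 mm²); the cone at (10, -0.5) contributes a regular 8-gon of circumradius 3.493 (interpolated between r1=3.5 and r2=3 at t=0.014) (area = (8/2)·3.493²·sin(360°/8) = 34.51 mm²); Taking the first minus the rest: starting from the 24×29.5 cube (708.00 mm²), the r=8.5 cylinder at (6.5, 2.5) partially overlaps it — only the 133.55 mm² overlap (of its 204.35 mm²) is removed, clipping the outline; the cone at (10, -0.5) misses the remaining region (no effect) — area = 574.45 mm². So its area = 574.45 mm². Layer 3 (z = 0.75): the cube is present — its section is the full 24×29.5 rectangle (area 708.00 mm²); the cube at (8, 16) (footprint 9×25) is included at this height (area 225.00 mm²); the r=8.5 cylinder at (6.5, 2.5) contributes a regular 8-gon of circumradius 8.5 (area = (8/2)·8.500²·sin(360°/8) = 204.35 mm²); the cone at (10, -0.5) (r1=3.5→r2=3) has section circumradius 3.480 here — a regular 8-gon (area = (8/2)·3.480²·sin(360°/8) = 34.25 mm²); Subtracting the remaining from the first: starting from the 24×29.5 cube (708.00 mm²), the 9×25 cube at (8, 16) partially overlaps it — only the 121.50 mm² overlap (of its 225.00 mm²) is removed, clipping the outline; the r=8.5 cylinder at (6.5, 2.5) partially overlaps it — only the 133.55 mm² overlap (of its 204.35 mm²) is removed, clipping the outline; the cone at (10, -0.5) misses the remaining region (no effect) — area = 452.95 mm². So its area = 452.95 mm². Layer 1 is larger (574.45 vs 452.95 mm²).

layer 1 (z = 0.25 mm)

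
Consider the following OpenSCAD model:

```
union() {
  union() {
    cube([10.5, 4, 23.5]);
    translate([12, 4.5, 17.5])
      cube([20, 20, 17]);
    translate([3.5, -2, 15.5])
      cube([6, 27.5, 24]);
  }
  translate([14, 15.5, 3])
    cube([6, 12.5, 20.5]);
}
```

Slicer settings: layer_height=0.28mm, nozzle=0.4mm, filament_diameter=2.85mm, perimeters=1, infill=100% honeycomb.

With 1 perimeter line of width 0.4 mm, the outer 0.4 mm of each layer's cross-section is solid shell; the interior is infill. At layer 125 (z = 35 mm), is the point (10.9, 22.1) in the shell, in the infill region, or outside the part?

outside

At z = 35 mm: the cube is absent (z outside [0, 23.5]); the cube at (12, 4.5) is not intersected at this z (z outside [17.5, 34.5]); the cube at (3.5, -2) (footprint 6×27.5) is included at this height; Merging all regions: only the 6×27.5 cube at (3.5, -2) is present, so the union is just that shape — 1 connected region; the cube at (14, 15.5) does not reach this height (z outside [3, 23.5]); Combining (union): only that combined region is present, so the union is just that shape — 1 connected region. Overall, the cross-section is a single solid region. The nearest boundary edge runs (9.50, -2.00)→(9.50, 25.50); distance from the point to it = 1.40 mm. The point is not inside any of the regions above, so it lies outside the cross-section (1.40 mm from the nearest boundary).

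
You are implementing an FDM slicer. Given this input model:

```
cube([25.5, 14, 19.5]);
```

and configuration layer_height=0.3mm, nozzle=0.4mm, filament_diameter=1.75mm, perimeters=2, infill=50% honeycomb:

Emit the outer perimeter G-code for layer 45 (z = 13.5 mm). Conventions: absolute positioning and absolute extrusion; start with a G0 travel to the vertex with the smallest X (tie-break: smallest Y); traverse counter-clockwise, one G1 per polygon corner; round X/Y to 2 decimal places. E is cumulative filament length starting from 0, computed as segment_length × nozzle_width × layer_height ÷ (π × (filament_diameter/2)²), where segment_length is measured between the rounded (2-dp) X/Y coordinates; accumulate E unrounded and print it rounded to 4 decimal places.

G0 X0.00 Y0.00 Z13.50
G1 X25.50 Y0.00 E1.2722
G1 X25.50 Y14.00 E1.9707
G1 X0.00 Y14.00 E3.2429
G1 X0.00 Y0.00 E3.9413

At z = 13.5 mm: the cube (footprint 25.5×14) is included at this height. The outline is a single polygon with 4 vertices. Extrusion per mm of travel: 0.4 × 0.3 / (π × 0.875²) = 0.049890. Accumulating E over each segment gives final E = 3.9413.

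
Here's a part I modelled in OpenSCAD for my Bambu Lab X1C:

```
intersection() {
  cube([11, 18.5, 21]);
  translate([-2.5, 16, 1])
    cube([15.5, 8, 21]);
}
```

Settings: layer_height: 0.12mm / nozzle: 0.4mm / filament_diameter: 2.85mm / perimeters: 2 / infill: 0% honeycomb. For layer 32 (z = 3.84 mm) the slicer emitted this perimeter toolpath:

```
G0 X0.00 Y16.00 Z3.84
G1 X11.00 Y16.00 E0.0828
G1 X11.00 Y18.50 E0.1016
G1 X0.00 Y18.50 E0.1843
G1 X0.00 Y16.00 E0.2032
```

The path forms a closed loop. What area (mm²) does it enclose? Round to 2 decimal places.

27.50 mm²

Apply the shoelace formula to the sequence of (X, Y) vertices; enclosed area = 27.50 mm².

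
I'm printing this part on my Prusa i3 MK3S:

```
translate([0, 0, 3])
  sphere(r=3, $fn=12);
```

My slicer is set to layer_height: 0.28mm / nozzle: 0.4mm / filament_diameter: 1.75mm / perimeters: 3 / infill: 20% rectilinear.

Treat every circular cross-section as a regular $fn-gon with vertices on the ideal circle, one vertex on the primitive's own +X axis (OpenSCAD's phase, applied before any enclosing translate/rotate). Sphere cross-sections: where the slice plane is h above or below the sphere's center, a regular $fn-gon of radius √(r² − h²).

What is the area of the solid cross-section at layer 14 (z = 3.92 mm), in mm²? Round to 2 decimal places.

At z = 3.92 mm: the r=3 sphere slices to a regular 12-gon of circumradius 2.855 (√(r²−h²) with h=0.92 from center) (area = (12/2)·2.855²·sin(360°/12) = 24.46 mm²). Overall, the cross-section is a single solid region. Net area = 24.46 mm².

24.46 mm²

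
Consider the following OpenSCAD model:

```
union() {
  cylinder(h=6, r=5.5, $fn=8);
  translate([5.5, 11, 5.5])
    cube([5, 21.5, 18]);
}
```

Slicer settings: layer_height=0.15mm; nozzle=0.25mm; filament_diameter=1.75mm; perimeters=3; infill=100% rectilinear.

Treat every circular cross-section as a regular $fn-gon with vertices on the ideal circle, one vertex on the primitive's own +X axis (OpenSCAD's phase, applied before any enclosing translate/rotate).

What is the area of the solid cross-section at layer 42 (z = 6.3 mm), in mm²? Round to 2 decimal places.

107.50 mm²

At z = 6.3 mm: the cylinder is absent (z outside [0, 6]); the cube at (5.5, 11) (footprint 5×21.5) is included at this height (area 107.50 mm²); Merging all regions: only the 5×21.5 cube at (5.5, 11) is present, so the union is just that shape — area = 107.50 mm². Overall, the cross-section is a single solid region. Net area = 107.50 mm².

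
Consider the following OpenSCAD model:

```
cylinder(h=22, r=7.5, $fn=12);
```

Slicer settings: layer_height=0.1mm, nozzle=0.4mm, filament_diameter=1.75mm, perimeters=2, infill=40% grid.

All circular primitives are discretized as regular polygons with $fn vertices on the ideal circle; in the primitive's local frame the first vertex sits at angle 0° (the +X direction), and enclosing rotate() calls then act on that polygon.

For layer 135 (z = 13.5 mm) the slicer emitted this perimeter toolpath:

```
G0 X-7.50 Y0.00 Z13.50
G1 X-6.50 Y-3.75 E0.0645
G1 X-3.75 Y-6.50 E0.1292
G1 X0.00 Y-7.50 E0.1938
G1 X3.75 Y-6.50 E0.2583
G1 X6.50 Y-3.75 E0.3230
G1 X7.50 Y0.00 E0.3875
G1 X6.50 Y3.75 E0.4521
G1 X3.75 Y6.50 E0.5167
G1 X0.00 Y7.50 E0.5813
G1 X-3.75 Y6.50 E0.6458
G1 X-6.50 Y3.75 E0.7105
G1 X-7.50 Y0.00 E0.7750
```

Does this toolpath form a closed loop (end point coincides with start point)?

Start point (G0): (-7.50, 0.00). End point (last G1): the path returns to the start — closed.

yes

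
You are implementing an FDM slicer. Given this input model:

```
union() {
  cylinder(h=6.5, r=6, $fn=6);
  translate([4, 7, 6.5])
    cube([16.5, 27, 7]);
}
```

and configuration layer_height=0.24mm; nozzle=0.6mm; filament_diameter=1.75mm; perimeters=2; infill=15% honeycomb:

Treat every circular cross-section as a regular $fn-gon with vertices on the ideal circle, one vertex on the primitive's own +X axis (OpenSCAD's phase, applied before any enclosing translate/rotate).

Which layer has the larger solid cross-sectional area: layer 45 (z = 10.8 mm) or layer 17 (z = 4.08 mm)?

layer 45 (z = 10.8 mm)

Layer 45 (z = 10.8): the cylinder is absent (z outside [0, 6.5]); the cube at (4, 7) is present — its section is the full 16.5×27 rectangle (area 445.50 mm²); Taking the union: only the 16.5×27 cube at (4, 7) is present, so the union is just that shape — area = 445.50 mm². So its area = 445.50 mm². Layer 17 (z = 4.08): the cylinder: section is a regular 6-gon, circumradius r=6 (area = (6/2)·6.000²·sin(360°/6) = 93.53 mm²); the cube at (4, 7) does not reach this height (z outside [6.5, 13.5]); Combining (union): only the r=6 cylinder is present, so the union is just that shape — area = 93.53 mm². So its area = 93.53 mm². Layer 45 is larger (445.50 vs 93.53 mm²).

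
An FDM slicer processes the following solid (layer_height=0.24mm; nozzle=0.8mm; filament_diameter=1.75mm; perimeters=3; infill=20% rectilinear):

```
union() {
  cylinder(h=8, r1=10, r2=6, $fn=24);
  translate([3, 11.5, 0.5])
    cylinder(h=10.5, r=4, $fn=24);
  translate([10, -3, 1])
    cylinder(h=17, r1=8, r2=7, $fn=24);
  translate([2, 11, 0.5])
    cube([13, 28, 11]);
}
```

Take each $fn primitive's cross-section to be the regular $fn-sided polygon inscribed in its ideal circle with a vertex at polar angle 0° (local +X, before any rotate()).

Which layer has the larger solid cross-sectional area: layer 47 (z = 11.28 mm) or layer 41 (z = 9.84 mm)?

Layer 47 (z = 11.28): the cone does not reach this height (z outside [0, 8]); the cylinder at (3, 11.5) is absent (z outside [0.5, 11]); the cone at (10, -3) contributes a regular 24-gon of circumradius 7.395 (interpolated between r1=8 and r2=7 at t=0.605) (area = (24/2)·7.395²·sin(360°/24) = 169.86 mm²); the 13×28 cube at (2, 11) contributes its full rectangle (area 364.00 mm²); Merging all regions: the 2 present regions are separate (no shared area or edge), so areas and boundary lengths simply add and each stays a separate island — area = 533.86 mm². So its area = 533.86 mm². Layer 41 (z = 9.84): the cone is not intersected at this z (z outside [0, 8]); the r=4 cylinder at (3, 11.5) gives a regular 24-gon of circumradius 4 (constant along its height) (area = (24/2)·4.000²·sin(360°/24) = 49.69 mm²); the cone at (10, -3): at t=0.520 of its height the radius interpolates to r₁+(r₂−r₁)t = 7.480, giving a regular 24-gon of that circumradius (area = (24/2)·7.480²·sin(360°/24) = 173.77 mm²); the 13×28 cube at (2, 11) contributes its full rectangle (area 364.00 mm²); Combining (union): the regions partially overlap — summed areas 587.47 mm² minus the doubly-counted overlap 18.84 mm² gives 568.62 mm² — area = 568.62 mm². So its area = 568.62 mm². Layer 41 is larger (568.62 vs 533.86 mm²).

layer 41 (z = 9.84 mm)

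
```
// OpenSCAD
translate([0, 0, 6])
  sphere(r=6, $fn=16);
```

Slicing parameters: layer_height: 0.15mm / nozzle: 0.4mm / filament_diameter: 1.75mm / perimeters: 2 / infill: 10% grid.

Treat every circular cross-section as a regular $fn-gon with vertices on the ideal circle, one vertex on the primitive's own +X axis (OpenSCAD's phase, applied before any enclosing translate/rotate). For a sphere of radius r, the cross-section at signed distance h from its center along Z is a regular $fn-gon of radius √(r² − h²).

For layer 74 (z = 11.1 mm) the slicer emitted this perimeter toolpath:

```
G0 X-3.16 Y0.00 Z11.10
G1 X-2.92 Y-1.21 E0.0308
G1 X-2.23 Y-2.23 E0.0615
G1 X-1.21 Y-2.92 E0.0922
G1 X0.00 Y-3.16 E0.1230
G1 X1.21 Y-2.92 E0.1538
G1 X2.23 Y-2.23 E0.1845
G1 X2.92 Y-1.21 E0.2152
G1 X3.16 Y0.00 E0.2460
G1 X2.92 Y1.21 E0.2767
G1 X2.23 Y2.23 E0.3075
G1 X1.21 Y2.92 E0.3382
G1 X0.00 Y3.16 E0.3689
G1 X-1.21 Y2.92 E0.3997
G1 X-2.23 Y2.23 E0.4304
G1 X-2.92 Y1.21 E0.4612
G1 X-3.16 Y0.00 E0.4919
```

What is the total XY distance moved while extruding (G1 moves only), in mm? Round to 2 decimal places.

19.72 mm

Sum the Euclidean lengths of each G1 segment: total = 19.72 mm.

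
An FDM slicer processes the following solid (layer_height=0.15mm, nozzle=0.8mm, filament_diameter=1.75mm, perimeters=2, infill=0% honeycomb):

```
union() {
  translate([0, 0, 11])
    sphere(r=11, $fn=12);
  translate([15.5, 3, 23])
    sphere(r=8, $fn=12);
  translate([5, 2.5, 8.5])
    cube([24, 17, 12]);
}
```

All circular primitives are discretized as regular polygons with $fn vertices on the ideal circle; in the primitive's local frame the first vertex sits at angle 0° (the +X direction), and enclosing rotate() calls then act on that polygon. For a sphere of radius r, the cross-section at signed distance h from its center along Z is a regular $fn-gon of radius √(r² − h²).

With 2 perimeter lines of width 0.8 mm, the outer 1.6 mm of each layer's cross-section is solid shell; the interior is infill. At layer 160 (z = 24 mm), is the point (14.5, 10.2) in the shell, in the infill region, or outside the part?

shell

At z = 24 mm: the sphere is absent (|z−center|=13.000 > r=11); the sphere at (15.5, 3): section is a regular 12-gon, circumradius = √(r²−h²) = √(8²−1²) = 7.937; the cube at (5, 2.5) is not intersected at this z (z outside [8.5, 20.5]); Merging all regions: only the r=8 sphere at (15.5, 3) is present, so the union is just that shape — 1 connected region. Overall, the cross-section is a single solid region. The nearest boundary edge runs (15.50, 10.94)→(11.53, 9.87); distance from the point to it = 0.45 mm. The point is inside the cross-section, 0.45 mm from the nearest boundary — within the 1.6 mm shell band (2 × 0.8).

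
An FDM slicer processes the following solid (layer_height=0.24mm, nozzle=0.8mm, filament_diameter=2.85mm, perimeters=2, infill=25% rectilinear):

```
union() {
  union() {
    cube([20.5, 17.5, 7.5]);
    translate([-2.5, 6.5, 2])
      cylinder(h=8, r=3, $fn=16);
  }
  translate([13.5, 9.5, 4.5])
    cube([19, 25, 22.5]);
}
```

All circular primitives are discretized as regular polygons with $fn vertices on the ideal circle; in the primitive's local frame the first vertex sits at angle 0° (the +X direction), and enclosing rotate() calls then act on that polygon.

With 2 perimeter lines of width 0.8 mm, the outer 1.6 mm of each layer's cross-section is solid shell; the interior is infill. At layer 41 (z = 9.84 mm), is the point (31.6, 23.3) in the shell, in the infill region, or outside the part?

At z = 9.84 mm: the cube is absent (z outside [0, 7.5]); the cylinder at (-2.5, 6.5): section is a regular 16-gon, circumradius r=3; Taking the union: only the r=3 cylinder at (-2.5, 6.5) is present, so the union is just that shape — 1 connected region; the cube at (13.5, 9.5) (footprint 19×25) is included at this height; Merging all regions: the 2 present regions are separate (no shared area or edge), so areas and boundary lengths simply add and each stays a separate island — 2 connected regions. Overall, the cross-section has 2 separate islands. The nearest boundary edge runs (32.50, 34.50)→(32.50, 9.50); distance from the point to it = 0.90 mm. (Shell/infill is judged within the island containing the point — the largest one.) The point is inside the cross-section, 0.90 mm from the nearest boundary — within the 1.6 mm shell band (2 × 0.8).

shell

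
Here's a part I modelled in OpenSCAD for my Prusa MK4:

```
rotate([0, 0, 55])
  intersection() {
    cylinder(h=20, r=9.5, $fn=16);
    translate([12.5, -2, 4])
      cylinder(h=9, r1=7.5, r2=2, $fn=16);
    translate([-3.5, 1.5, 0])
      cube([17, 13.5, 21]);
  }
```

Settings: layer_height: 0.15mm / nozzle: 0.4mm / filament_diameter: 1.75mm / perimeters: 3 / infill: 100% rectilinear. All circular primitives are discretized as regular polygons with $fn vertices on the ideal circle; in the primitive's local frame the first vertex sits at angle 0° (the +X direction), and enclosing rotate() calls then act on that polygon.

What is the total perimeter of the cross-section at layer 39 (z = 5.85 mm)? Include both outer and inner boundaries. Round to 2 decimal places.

5.78 mm

At z = 5.85 mm: the r=9.5 cylinder gives a regular 16-gon of circumradius 9.5 (constant along its height) (perimeter = 2·16·9.500·sin(180°/16) = 59.31 mm); the cone at (12.5, -2): at t=0.206 of its height the radius interpolates to r₁+(r₂−r₁)t = 6.369, giving a regular 16-gon of that circumradius (perimeter = 2·16·6.369·sin(180°/16) = 39.76 mm); the cube at (-3.5, 1.5) is present — its section is the full 17×13.5 rectangle (perimeter 61.00 mm); After intersecting: the cone at (12.5, -2) partially overlaps the r=9.5 cylinder; clipping to the common part keeps 18.33 mm²; the 17×13.5 cube at (-3.5, 1.5) partially overlaps the running intersection; clipping to the common part keeps 1.74 mm² — boundary = 5.78 mm; (whole slice rotated 55° about Z — lengths, areas and connectivity unchanged). Overall, the cross-section is a single solid region. Total boundary length (outer) = 5.78 mm.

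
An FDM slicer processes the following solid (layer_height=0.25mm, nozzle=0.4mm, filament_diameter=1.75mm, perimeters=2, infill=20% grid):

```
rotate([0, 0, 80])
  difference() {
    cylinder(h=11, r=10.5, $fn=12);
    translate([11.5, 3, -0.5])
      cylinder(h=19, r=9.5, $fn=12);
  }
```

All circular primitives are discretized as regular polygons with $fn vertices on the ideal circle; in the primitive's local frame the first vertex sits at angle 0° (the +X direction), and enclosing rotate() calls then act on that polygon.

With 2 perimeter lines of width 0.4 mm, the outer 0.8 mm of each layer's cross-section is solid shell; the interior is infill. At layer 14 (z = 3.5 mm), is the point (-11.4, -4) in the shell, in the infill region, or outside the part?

At z = 3.5 mm: the r=10.5 cylinder contributes a regular 12-gon of circumradius 10.5; the r=9.5 cylinder at (11.5, 3) contributes a regular 12-gon of circumradius 9.5; Subtracting the remaining from the first: starting from the r=10.5 cylinder, the r=9.5 cylinder at (11.5, 3) partially overlaps it — only the 83.08 mm² overlap (of its 270.75 mm²) is removed, clipping the outline — 1 connected region; (whole slice rotated 80° about Z — lengths, areas and connectivity unchanged). Overall, the cross-section is a single solid region. Undo the 80° rotation: the query point maps to (-5.919, 10.532) in the un-rotated model frame. The nearest boundary edge runs (-9.09, 5.25)→(-5.25, 9.09); distance from the point to it = 1.59 mm. The point is not inside any of the regions above, so it lies outside the cross-section (1.59 mm from the nearest boundary).

outside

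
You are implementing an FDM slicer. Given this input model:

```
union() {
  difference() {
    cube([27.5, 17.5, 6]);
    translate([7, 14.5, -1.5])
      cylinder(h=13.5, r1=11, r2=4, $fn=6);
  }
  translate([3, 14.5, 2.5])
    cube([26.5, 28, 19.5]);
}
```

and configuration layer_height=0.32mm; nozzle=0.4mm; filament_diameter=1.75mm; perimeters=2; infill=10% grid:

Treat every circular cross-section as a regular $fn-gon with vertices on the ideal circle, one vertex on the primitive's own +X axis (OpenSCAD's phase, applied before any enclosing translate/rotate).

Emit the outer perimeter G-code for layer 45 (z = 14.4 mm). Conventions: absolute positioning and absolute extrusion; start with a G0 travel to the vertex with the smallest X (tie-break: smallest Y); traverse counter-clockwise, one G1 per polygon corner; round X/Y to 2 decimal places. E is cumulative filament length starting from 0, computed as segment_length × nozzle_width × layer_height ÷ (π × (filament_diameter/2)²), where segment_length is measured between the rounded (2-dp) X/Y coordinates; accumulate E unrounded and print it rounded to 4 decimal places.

G0 X3.00 Y14.50 Z14.40
G1 X29.50 Y14.50 E1.4102
G1 X29.50 Y42.50 E2.9003
G1 X3.00 Y42.50 E4.3105
G1 X3.00 Y14.50 E5.8006

At z = 14.4 mm: the cube does not reach this height (z outside [0, 6]); the cone at (7, 14.5) is absent (z outside [-1.5, 12]); Taking the first minus the rest: the first operand is absent here, so nothing remains; the cube at (3, 14.5) is present — its section is the full 26.5×28 rectangle; Merging all regions: only the 26.5×28 cube at (3, 14.5) is present, so the union is just that shape — 1 connected region. The outline is a single polygon with 4 vertices. Extrusion per mm of travel: 0.4 × 0.32 / (π × 0.875²) = 0.053216. Accumulating E over each segment gives final E = 5.8006.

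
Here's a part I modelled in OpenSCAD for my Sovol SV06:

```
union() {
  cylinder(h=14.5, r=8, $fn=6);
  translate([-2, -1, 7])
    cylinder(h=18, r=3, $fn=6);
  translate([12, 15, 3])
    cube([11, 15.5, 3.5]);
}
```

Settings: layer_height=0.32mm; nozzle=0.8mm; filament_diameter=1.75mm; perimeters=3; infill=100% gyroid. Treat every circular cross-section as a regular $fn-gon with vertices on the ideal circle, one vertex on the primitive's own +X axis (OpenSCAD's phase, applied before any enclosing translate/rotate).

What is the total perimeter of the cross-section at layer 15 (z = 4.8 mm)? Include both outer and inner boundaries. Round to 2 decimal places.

101.00 mm

At z = 4.8 mm: the r=8 cylinder contributes a regular 6-gon of circumradius 8 (perimeter = 2·6·8.000·sin(180°/6) = 48.00 mm); the cylinder at (-2, -1) is absent (z outside [7, 25]); the cube at (12, 15) is present — its section is the full 11×15.5 rectangle (perimeter 53.00 mm); Combining (union): the 2 present regions are separate (no shared area or edge), so areas and boundary lengths simply add and each stays a separate island — boundary = 101.00 mm. Overall, the cross-section has 2 separate islands. Total boundary length (outer) = 101.00 mm.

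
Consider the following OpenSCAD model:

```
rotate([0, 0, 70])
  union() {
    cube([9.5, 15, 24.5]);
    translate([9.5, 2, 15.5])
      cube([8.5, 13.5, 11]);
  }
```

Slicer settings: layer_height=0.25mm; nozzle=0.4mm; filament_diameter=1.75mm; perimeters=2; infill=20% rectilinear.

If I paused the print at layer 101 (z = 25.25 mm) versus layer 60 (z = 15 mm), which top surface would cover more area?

Layer 101 (z = 25.25): the cube is not intersected at this z (z outside [0, 24.5]); the cube at (9.5, 2) is present — its section is the full 8.5×13.5 rectangle (area 114.75 mm²); Taking the union: only the 8.5×13.5 cube at (9.5, 2) is present, so the union is just that shape — area = 114.75 mm²; (rotated 70° about Z; rotation is an isometry so areas/perimeters/island counts are preserved). So its area = 114.75 mm². Layer 60 (z = 15): the cube is present — its section is the full 9.5×15 rectangle (area 142.50 mm²); the cube at (9.5, 2) is absent (z outside [15.5, 26.5]); Combining (union): only the 9.5×15 cube is present, so the union is just that shape — area = 142.50 mm²; (rotated 70° about Z; rotation is an isometry so areas/perimeters/island counts are preserved). So its area = 142.50 mm². Layer 60 is larger (142.50 vs 114.75 mm²).

layer 60 (z = 15 mm)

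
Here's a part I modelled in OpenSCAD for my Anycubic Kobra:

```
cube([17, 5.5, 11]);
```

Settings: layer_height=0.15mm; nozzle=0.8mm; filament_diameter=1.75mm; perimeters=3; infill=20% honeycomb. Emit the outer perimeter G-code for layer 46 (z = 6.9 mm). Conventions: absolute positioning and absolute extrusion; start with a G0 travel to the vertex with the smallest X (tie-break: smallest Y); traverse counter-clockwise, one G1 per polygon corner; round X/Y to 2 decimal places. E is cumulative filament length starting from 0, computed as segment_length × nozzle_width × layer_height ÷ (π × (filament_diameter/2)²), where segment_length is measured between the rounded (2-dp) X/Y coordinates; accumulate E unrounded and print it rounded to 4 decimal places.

G0 X0.00 Y0.00 Z6.90
G1 X17.00 Y0.00 E0.8481
G1 X17.00 Y5.50 E1.1225
G1 X0.00 Y5.50 E1.9707
G1 X0.00 Y0.00 E2.2451

At z = 6.9 mm: the 17×5.5 cube contributes its full rectangle. The outline is a single polygon with 4 vertices. Extrusion per mm of travel: 0.8 × 0.15 / (π × 0.875²) = 0.049890. Accumulating E over each segment gives final E = 2.2451.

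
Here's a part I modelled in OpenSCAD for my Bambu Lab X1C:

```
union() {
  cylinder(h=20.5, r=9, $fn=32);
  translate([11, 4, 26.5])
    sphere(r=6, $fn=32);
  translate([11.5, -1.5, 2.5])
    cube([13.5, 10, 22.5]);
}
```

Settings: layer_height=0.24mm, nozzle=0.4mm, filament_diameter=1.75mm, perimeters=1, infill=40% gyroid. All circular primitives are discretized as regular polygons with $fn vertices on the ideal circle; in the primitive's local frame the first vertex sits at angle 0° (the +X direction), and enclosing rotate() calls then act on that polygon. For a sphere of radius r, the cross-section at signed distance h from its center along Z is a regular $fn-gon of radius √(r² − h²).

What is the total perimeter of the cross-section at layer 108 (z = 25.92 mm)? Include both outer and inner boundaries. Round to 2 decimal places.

37.46 mm

At z = 25.92 mm: the cylinder does not reach this height (z outside [0, 20.5]); the sphere at (11, 4): section is a regular 32-gon, circumradius = √(r²−h²) = √(6²−0.58²) = 5.972 (perimeter = 2·32·5.972·sin(180°/32) = 37.46 mm); the cube at (11.5, -1.5) does not reach this height (z outside [2.5, 25]); Taking the union: only the r=6 sphere at (11, 4) is present, so the union is just that shape — boundary = 37.46 mm. Overall, the cross-section is a single solid region. Total boundary length (outer) = 37.46 mm.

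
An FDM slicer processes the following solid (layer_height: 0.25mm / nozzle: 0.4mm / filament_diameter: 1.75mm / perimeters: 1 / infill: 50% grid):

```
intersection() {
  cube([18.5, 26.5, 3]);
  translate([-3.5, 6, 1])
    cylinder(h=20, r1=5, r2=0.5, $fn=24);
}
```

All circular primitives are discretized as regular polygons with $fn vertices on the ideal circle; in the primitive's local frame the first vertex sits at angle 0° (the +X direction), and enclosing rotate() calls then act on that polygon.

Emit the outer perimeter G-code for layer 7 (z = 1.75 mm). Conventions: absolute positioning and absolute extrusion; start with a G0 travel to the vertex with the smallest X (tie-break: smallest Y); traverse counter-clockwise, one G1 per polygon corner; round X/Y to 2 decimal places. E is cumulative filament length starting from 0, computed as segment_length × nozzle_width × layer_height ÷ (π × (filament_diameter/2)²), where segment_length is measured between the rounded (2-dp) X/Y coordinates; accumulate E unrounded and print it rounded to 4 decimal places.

At z = 1.75 mm: the cube (footprint 18.5×26.5) is included at this height; the cone at (-3.5, 6): at t=0.037 of its height the radius interpolates to r₁+(r₂−r₁)t = 4.831, giving a regular 24-gon of that circumradius; After intersecting: the cone at (-3.5, 6) partially overlaps the 18.5×26.5 cube; clipping to the common part keeps 5.89 mm² — 1 connected region. The outline is a single polygon with 7 vertices. Extrusion per mm of travel: 0.4 × 0.25 / (π × 0.875²) = 0.041575. Accumulating E over each segment gives final E = 0.5786.

G0 X0.00 Y2.69 Z1.75
G1 X0.68 Y3.58 E0.0466
G1 X1.17 Y4.75 E0.0993
G1 X1.33 Y6.00 E0.1517
G1 X1.17 Y7.25 E0.2041
G1 X0.68 Y8.42 E0.2568
G1 X0.00 Y9.31 E0.3034
G1 X0.00 Y2.69 E0.5786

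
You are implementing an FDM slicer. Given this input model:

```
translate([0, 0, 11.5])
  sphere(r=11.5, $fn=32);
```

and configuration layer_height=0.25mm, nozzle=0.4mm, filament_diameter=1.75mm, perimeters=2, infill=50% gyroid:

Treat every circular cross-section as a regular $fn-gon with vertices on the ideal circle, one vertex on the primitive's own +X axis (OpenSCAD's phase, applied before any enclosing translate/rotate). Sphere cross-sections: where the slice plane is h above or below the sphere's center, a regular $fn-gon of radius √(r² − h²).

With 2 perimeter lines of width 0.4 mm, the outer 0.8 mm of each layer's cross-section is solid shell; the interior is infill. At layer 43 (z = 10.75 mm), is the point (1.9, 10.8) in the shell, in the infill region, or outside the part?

shell

At z = 10.75 mm: the r=11.5 sphere slices to a regular 32-gon of circumradius 11.476 (√(r²−h²) with h=0.75 from center). Overall, the cross-section is a single solid region. The nearest boundary edge runs (2.24, 11.26)→(0.00, 11.48); distance from the point to it = 0.49 mm. The point is inside the cross-section, 0.49 mm from the nearest boundary — within the 0.8 mm shell band (2 × 0.4).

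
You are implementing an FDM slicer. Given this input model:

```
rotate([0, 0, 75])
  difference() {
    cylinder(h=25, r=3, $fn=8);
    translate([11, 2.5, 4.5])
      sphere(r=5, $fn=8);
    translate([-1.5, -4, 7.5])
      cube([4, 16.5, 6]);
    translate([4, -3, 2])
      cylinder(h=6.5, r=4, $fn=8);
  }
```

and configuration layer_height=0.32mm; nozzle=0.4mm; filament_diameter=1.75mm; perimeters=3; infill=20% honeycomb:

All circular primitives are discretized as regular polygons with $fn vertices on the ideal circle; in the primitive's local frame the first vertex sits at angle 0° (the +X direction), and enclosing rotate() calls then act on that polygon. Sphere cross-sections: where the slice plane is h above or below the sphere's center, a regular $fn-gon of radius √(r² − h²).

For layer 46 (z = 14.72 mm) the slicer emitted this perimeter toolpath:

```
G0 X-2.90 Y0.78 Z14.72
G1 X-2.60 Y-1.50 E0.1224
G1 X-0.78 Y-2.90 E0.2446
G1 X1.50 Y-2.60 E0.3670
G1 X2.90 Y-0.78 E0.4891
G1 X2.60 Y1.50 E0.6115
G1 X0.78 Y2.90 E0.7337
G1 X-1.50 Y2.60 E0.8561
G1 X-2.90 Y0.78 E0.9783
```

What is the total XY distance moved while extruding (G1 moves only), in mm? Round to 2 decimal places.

Sum the Euclidean lengths of each G1 segment: total = 18.38 mm.

18.38 mm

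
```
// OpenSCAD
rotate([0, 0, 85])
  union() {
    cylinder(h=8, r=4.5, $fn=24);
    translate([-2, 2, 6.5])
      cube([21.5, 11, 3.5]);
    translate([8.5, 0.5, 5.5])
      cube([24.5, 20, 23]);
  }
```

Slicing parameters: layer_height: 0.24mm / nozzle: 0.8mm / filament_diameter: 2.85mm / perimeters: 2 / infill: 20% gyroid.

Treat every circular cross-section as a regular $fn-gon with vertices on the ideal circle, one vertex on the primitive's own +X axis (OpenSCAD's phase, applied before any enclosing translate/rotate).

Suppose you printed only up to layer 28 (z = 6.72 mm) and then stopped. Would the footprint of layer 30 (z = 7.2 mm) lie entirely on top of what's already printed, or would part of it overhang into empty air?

entirely on top

Compare the two slices. At z = 6.72: the r=4.5 cylinder gives a regular 24-gon of circumradius 4.5 (constant along its height) (area = (24/2)·4.500²·sin(360°/24) = 62.89 mm²); the 21.5×11 cube at (-2, 2) contributes its full rectangle (area 236.50 mm²); the cube at (8.5, 0.5) (footprint 24.5×20) is included at this height (area 490.00 mm²); Merging all regions: the regions partially overlap — summed areas 789.39 mm² minus the doubly-counted overlap 132.72 mm² gives 656.67 mm² — area = 656.67 mm²; (rotated 85° about Z; rotation is an isometry so areas/perimeters/island counts are preserved). At z = 7.2: the r=4.5 cylinder gives a regular 24-gon of circumradius 4.5 (constant along its height) (area = (24/2)·4.500²·sin(360°/24) = 62.89 mm²); the cube at (-2, 2) is present — its section is the full 21.5×11 rectangle (area 236.50 mm²); the cube at (8.5, 0.5) is present — its section is the full 24.5×20 rectangle (area 490.00 mm²); Merging all regions: the regions partially overlap — summed areas 789.39 mm² minus the doubly-counted overlap 132.72 mm² gives 656.67 mm² — area = 656.67 mm²; (whole slice rotated 85° about Z — lengths, areas and connectivity unchanged). Checking containment: the cross-section at z = 7.2 is a subset of the cross-section at z = 6.72.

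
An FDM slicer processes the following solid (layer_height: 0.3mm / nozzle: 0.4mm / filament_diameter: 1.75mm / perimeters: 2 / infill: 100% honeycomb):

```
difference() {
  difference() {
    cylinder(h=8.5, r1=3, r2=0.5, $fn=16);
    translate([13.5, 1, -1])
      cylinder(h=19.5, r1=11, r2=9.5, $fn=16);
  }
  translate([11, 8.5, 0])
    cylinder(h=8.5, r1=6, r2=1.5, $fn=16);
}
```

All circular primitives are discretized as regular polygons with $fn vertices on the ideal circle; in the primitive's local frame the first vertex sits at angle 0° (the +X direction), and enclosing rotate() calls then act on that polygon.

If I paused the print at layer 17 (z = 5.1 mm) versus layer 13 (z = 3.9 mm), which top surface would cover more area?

layer 13 (z = 3.9 mm)

Layer 17 (z = 5.1): the cone (r1=3→r2=0.5) has section circumradius 1.500 here — a regular 16-gon (area = (16/2)·1.500²·sin(360°/16) = 6.89 mm²); the cone at (13.5, 1) contributes a regular 16-gon of circumradius 10.531 (interpolated between r1=11 and r2=9.5 at t=0.313) (area = (16/2)·10.531²·sin(360°/16) = 339.51 mm²); Subtracting the remaining from the first: starting from the cone (6.89 mm²), the cone at (13.5, 1) misses the remaining region (no effect) — area = 6.89 mm²; the cone at (11, 8.5): at t=0.600 of its height the radius interpolates to r₁+(r₂−r₁)t = 3.300, giving a regular 16-gon of that circumradius (area = (16/2)·3.300²·sin(360°/16) = 33.34 mm²); Taking the first minus the rest: starting from that combined region (6.89 mm²), the cone at (11, 8.5) misses the remaining region (no effect) — area = 6.89 mm². So its area = 6.89 mm². Layer 13 (z = 3.9): the cone: at t=0.459 of its height the radius interpolates to r₁+(r₂−r₁)t = 1.853, giving a regular 16-gon of that circumradius (area = (16/2)·1.853²·sin(360°/16) = 10.51 mm²); the cone at (13.5, 1) (r1=11→r2=9.5) has section circumradius 10.623 here — a regular 16-gon (area = (16/2)·10.623²·sin(360°/16) = 345.49 mm²); After the difference (first − rest): starting from the cone (10.51 mm²), the cone at (13.5, 1) misses the remaining region (no effect) — area = 10.51 mm²; the cone at (11, 8.5): at t=0.459 of its height the radius interpolates to r₁+(r₂−r₁)t = 3.935, giving a regular 16-gon of that circumradius (area = (16/2)·3.935²·sin(360°/16) = 47.41 mm²); Subtracting the remaining from the first: starting from the result so far (10.51 mm²), the cone at (11, 8.5) misses the remaining region (no effect) — area = 10.51 mm². So its area = 10.51 mm². Layer 13 is larger (10.51 vs 6.89 mm²).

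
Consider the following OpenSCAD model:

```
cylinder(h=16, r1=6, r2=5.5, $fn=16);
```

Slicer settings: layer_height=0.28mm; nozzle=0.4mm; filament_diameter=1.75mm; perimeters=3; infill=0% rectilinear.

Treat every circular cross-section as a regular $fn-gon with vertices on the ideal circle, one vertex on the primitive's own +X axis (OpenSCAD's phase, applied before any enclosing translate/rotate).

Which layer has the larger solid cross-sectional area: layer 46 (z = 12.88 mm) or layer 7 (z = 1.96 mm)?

layer 7 (z = 1.96 mm)

Layer 46 (z = 12.88): the cone contributes a regular 16-gon of circumradius 5.598 (interpolated between r1=6 and r2=5.5 at t=0.805) (area = (16/2)·5.598²·sin(360°/16) = 95.92 mm²). So its area = 95.92 mm². Layer 7 (z = 1.96): the cone contributes a regular 16-gon of circumradius 5.939 (interpolated between r1=6 and r2=5.5 at t=0.122) (area = (16/2)·5.939²·sin(360°/16) = 107.97 mm²). So its area = 107.97 mm². Layer 7 is larger (107.97 vs 95.92 mm²).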